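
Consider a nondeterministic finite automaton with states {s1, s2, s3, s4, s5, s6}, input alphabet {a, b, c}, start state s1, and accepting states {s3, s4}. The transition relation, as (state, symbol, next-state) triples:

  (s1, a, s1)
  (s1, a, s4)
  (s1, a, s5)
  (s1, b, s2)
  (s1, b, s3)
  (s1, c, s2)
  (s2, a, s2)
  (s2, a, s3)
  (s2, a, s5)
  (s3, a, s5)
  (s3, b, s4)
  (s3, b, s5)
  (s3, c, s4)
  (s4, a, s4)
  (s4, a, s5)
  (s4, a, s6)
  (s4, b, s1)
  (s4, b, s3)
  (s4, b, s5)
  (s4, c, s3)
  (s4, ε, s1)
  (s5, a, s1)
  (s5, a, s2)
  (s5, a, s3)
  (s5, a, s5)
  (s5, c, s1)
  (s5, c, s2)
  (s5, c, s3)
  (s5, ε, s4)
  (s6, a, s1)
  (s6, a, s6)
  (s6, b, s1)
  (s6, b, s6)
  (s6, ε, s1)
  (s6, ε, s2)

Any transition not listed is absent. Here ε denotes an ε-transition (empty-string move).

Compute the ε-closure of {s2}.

Begin with {s2}.
No ε-moves leave this set, so the closure equals the set itself.

{s2}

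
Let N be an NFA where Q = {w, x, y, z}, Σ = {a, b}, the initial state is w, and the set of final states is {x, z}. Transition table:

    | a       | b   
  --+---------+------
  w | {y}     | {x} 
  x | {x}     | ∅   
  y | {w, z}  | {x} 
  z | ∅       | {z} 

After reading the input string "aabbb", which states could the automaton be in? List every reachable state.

Start in {w}.
Read 'a': {w} → {y}.
Read 'a': {y} → {w, z}.
Read 'b': {w, z} → {x, z}.
Read 'b': {x, z} → {z}.
Read 'b': {z} → {z}.

{z}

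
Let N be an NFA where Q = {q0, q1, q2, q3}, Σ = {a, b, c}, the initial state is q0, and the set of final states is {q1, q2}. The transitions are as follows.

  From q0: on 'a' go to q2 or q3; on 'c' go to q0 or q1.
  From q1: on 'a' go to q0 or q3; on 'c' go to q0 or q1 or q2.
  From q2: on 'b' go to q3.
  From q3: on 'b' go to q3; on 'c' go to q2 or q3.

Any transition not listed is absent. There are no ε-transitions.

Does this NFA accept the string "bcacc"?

No

Start in {q0}.
Read 'b': {q0} → ∅.
The set is empty and remains empty for the remaining 4 symbols.
The final set ∅ contains no accepting state.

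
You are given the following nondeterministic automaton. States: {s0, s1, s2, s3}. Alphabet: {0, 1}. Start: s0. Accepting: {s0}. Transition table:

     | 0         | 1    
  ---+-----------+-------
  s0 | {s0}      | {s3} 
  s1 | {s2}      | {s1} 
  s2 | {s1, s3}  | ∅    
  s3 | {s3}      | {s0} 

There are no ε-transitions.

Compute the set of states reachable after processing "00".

{s0}

Start in {s0}.
Read '0': s0→{s0}; now {s0}.
Read '0': s0→{s0}; now {s0}.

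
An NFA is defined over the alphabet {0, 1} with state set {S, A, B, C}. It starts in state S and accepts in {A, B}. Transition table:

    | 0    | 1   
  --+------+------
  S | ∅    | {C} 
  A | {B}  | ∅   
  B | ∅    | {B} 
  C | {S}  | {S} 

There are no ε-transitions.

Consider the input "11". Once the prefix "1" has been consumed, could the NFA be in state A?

Start in {S}.
Read '1': S→{C}; now {C}.
State A is not in {C}.

No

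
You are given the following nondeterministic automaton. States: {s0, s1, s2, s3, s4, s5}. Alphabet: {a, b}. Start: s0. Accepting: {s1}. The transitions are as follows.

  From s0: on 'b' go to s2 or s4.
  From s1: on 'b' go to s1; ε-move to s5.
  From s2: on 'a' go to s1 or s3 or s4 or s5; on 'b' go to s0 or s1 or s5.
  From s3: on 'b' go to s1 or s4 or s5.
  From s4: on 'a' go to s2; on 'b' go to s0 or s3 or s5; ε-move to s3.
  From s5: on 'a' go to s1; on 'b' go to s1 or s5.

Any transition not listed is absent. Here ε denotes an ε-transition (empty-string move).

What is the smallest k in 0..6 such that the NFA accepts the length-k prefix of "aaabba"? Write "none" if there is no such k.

none

Start in {s0}.
Read 'a': s0→∅; now ∅.
The set is empty and remains empty for the remaining 5 symbols.
No reachable set along the way intersects F.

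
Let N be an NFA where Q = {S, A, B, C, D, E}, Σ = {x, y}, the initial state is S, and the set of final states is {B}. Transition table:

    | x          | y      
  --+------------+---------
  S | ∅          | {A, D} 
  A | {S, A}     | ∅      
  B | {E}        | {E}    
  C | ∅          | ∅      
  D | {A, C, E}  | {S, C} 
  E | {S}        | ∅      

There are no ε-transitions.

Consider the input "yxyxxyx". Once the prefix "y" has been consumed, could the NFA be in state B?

No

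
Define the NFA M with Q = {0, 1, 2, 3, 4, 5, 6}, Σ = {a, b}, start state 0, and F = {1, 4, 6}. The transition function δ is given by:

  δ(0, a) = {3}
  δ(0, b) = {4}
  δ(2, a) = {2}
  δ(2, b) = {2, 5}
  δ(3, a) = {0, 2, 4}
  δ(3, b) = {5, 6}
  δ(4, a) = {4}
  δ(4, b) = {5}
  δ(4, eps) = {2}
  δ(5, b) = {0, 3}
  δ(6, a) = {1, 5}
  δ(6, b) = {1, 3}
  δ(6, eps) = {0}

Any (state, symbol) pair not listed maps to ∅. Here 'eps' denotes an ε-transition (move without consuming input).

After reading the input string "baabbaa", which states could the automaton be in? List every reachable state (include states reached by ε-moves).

{0, 2, 3, 4}

Start in {0}.
Read 'b': {0} → {2, 4}.
Read 'a': {2, 4} → {2, 4}.
Read 'a': {2, 4} → {2, 4}.
Read 'b': {2, 4} → {2, 5}.
Read 'b': {2, 5} → {0, 2, 3, 5}.
Read 'a': {0, 2, 3, 5} → {0, 2, 3, 4}.
Read 'a': {0, 2, 3, 4} → {0, 2, 3, 4}.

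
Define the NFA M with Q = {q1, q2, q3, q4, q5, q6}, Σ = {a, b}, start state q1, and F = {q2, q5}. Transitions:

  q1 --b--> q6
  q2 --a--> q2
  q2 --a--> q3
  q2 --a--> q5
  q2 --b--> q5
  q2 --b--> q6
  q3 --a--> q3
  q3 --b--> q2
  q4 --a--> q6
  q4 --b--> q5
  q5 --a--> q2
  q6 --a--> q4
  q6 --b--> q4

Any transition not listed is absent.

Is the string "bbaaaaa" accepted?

No

Start in {q1}.
Read 'b': {q1} → {q6}.
Read 'b': {q6} → {q4}.
Read 'a': {q4} → {q6}.
Read 'a': {q6} → {q4}.
Read 'a': {q4} → {q6}.
Read 'a': {q6} → {q4}.
Read 'a': {q4} → {q6}.
The final set {q6} contains no accepting state.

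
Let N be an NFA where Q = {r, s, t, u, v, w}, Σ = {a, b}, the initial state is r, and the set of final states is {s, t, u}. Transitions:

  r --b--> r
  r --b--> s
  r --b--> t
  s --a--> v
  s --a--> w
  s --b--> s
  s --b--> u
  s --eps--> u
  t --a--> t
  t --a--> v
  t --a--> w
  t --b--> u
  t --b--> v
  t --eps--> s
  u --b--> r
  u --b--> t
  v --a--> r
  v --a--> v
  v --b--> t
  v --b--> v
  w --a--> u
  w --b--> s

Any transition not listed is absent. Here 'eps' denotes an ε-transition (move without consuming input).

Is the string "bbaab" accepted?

Start in {r}.
Read 'b': r→{r, s, t}; union {r, s, t}; ε-closure = {r, s, t, u}.
Read 'b': r→{r, s, t}, s→{s, u}, t→{u, v}, u→{r, t}; now {r, s, t, u, v}.
Read 'a': r→∅, s→{v, w}, t→{t, v, w}, u→∅, v→{r, v}; union {r, t, v, w}; ε-closure = {r, s, t, u, v, w}.
Read 'a': r→∅, s→{v, w}, t→{t, v, w}, u→∅, v→{r, v}, w→{u}; union {r, t, u, v, w}; ε-closure = {r, s, t, u, v, w}.
Read 'b': r→{r, s, t}, s→{s, u}, t→{u, v}, u→{r, t}, v→{t, v}, w→{s}; now {r, s, t, u, v}.
The final set {r, s, t, u, v} contains the accepting states s, t, u.

Yes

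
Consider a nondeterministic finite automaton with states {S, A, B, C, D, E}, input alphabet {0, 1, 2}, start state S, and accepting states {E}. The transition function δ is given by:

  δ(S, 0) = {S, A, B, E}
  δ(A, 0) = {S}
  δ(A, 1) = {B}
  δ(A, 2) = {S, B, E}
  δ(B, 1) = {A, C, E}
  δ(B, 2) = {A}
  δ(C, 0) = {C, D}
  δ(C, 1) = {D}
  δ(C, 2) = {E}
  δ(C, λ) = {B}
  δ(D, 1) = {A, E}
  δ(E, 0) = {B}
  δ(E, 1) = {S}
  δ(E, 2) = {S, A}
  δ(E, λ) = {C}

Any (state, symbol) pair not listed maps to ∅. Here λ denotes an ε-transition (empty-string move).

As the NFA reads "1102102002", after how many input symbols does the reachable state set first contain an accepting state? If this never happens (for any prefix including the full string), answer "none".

Start in {S}.
Read '1': S→∅; now ∅.
The set is empty and remains empty for the remaining 9 symbols.
No reachable set along the way intersects F.

none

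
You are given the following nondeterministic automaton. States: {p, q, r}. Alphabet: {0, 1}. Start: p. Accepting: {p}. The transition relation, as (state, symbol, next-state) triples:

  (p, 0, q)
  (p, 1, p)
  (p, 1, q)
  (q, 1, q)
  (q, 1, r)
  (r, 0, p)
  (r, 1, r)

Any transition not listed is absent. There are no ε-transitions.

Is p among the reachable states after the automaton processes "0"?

No

Start in {p}.
Read '0': {p} → {q}.
State p is not in {q}.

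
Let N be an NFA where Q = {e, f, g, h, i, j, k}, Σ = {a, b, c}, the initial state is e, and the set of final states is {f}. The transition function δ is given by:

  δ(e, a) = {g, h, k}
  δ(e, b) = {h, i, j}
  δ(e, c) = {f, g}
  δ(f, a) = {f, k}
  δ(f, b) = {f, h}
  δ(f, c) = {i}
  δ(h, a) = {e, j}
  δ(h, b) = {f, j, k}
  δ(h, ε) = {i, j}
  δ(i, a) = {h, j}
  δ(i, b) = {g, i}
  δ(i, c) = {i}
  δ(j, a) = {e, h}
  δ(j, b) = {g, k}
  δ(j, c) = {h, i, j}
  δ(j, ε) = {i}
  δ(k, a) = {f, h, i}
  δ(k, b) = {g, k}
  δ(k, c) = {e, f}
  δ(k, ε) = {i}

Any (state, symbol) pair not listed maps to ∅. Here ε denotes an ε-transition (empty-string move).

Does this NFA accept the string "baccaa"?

Start in {e}.
Read 'b': {e} → {h, i, j}.
Read 'a': {h, i, j} → {e, h, i, j}.
Read 'c': {e, h, i, j} → {f, g, h, i, j}.
Read 'c': {f, g, h, i, j} → {h, i, j}.
Read 'a': {h, i, j} → {e, h, i, j}.
Read 'a': {e, h, i, j} → {e, g, h, i, j, k}.
The final set {e, g, h, i, j, k} contains no accepting state.

No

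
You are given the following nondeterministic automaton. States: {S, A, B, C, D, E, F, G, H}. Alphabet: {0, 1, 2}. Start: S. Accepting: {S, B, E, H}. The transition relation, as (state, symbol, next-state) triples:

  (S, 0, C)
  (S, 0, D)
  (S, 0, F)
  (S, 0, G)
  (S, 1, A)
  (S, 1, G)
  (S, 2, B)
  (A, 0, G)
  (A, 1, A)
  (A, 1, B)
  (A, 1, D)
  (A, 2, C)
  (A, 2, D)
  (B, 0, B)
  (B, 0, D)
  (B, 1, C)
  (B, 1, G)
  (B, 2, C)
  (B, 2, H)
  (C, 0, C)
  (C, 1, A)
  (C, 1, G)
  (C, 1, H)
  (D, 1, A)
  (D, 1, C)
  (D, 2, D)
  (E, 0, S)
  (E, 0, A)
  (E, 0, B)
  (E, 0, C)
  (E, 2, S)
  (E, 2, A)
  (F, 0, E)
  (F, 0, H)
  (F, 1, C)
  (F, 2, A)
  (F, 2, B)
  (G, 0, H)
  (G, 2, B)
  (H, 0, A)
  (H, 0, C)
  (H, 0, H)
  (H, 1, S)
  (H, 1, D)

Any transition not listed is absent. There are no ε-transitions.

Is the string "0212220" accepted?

No

Start in {S}.
Read '0': S→{C, D, F, G}; now {C, D, F, G}.
Read '2': C→∅, D→{D}, F→{A, B}, G→{B}; now {A, B, D}.
Read '1': A→{A, B, D}, B→{C, G}, D→{A, C}; now {A, B, C, D, G}.
Read '2': A→{C, D}, B→{C, H}, C→∅, D→{D}, G→{B}; now {B, C, D, H}.
Read '2': B→{C, H}, C→∅, D→{D}, H→∅; now {C, D, H}.
Read '2': C→∅, D→{D}, H→∅; now {D}.
Read '0': D→∅; now ∅.
The final set ∅ contains no accepting state.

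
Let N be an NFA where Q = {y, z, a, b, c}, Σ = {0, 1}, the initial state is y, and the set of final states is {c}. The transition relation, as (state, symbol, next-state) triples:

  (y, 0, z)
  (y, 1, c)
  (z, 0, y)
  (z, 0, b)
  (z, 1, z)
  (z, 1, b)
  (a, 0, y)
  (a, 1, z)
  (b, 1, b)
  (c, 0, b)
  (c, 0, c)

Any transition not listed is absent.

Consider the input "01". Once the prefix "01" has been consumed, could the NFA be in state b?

Yes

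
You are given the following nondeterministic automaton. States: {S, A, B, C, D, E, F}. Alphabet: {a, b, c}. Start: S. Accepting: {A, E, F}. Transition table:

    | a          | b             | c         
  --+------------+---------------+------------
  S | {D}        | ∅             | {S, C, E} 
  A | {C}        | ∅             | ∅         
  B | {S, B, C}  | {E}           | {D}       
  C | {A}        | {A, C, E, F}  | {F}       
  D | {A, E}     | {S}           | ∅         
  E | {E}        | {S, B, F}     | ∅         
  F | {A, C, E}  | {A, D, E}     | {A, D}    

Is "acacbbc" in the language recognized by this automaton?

No

Start in {S}.
Read 'a': S→{D}; now {D}.
Read 'c': D→∅; now ∅.
The set is empty and remains empty for the remaining 5 symbols.
The final set ∅ contains no accepting state.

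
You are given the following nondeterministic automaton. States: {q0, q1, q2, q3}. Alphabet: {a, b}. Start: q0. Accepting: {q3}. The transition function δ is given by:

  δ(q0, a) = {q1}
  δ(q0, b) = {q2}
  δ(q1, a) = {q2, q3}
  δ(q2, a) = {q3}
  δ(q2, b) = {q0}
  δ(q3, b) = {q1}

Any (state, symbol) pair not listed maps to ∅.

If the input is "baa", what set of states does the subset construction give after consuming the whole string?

Start in {q0}.
Read 'b': q0→{q2}; now {q2}.
Read 'a': q2→{q3}; now {q3}.
Read 'a': q3→∅; now ∅.

∅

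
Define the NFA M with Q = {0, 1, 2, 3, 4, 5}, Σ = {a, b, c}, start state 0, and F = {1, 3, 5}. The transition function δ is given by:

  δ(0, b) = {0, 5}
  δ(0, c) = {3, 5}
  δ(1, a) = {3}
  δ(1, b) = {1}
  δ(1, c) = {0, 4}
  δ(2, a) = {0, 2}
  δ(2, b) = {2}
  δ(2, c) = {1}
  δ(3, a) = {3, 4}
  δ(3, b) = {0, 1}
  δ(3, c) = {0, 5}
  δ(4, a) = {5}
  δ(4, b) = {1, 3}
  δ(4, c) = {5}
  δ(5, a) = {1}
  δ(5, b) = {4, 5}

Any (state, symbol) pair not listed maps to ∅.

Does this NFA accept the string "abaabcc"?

No

Start in {0}.
Read 'a': {0} → ∅.
The set is empty and remains empty for the remaining 6 symbols.
The final set ∅ contains no accepting state.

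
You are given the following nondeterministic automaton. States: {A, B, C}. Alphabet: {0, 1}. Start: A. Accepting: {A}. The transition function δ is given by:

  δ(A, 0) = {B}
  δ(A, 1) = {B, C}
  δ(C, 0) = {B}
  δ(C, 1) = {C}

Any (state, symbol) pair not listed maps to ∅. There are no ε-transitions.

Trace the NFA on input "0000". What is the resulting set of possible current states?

∅

Start in {A}.
Read '0': A→{B}; now {B}.
Read '0': B→∅; now ∅.
The set is empty and remains empty for the remaining 2 symbols.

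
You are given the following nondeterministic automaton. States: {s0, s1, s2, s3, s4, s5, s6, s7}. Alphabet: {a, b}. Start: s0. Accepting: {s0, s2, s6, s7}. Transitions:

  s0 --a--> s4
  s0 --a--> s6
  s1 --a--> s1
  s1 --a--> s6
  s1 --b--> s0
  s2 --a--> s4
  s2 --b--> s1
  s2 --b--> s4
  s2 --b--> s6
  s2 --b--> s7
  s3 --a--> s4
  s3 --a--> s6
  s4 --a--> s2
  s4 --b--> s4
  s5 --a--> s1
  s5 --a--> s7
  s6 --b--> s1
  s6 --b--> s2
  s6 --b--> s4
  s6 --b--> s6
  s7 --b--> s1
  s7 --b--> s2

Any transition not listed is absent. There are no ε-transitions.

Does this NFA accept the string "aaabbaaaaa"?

Yes

Start in {s0}.
Read 'a': s0→{s4, s6}; now {s4, s6}.
Read 'a': s4→{s2}, s6→∅; now {s2}.
Read 'a': s2→{s4}; now {s4}.
Read 'b': s4→{s4}; now {s4}.
Read 'b': s4→{s4}; now {s4}.
Read 'a': s4→{s2}; now {s2}.
Read 'a': s2→{s4}; now {s4}.
Read 'a': s4→{s2}; now {s2}.
Read 'a': s2→{s4}; now {s4}.
Read 'a': s4→{s2}; now {s2}.
The final set {s2} contains the accepting state s2.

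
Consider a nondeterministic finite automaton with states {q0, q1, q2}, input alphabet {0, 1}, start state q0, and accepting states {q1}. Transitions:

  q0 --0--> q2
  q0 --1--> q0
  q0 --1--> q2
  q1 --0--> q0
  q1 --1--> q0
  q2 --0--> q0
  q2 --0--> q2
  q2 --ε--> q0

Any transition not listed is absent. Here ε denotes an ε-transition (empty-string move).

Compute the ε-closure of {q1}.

{q1}

Begin with {q1}.
No ε-moves leave this set, so the closure equals the set itself.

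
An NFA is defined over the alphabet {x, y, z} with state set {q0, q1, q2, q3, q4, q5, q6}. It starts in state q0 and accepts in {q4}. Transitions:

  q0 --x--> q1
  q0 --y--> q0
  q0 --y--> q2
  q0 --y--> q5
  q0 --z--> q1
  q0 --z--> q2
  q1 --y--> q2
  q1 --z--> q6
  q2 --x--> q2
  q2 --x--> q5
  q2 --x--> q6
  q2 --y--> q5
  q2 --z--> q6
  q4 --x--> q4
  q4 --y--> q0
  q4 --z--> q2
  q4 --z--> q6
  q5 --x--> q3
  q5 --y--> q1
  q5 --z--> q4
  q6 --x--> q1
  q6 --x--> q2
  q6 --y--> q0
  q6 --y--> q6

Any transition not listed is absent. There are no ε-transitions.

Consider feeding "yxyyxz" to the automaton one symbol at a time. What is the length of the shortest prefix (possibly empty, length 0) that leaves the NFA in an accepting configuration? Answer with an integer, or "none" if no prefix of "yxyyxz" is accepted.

Start in {q0}.
Read 'y': {q0} → {q0, q2, q5}.
Read 'x': {q0, q2, q5} → {q1, q2, q3, q5, q6}.
Read 'y': {q1, q2, q3, q5, q6} → {q0, q1, q2, q5, q6}.
Read 'y': {q0, q1, q2, q5, q6} → {q0, q1, q2, q5, q6}.
Read 'x': {q0, q1, q2, q5, q6} → {q1, q2, q3, q5, q6}.
Read 'z': {q1, q2, q3, q5, q6} → {q4, q6}.
None of the earlier sets intersect F, but {q4, q6} does.

6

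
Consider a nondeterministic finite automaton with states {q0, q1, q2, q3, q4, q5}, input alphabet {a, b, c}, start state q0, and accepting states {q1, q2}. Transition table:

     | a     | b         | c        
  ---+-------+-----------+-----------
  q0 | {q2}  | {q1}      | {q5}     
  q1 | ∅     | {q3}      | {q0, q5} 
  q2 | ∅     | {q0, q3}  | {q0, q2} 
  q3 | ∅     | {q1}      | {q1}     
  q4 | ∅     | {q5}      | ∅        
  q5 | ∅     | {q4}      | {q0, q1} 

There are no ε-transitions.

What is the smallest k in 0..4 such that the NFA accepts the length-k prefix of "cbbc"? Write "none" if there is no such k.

Start in {q0}.
Read 'c': q0→{q5}; now {q5}.
Read 'b': q5→{q4}; now {q4}.
Read 'b': q4→{q5}; now {q5}.
Read 'c': q5→{q0, q1}; now {q0, q1}.
None of the earlier sets intersect F, but {q0, q1} does.

4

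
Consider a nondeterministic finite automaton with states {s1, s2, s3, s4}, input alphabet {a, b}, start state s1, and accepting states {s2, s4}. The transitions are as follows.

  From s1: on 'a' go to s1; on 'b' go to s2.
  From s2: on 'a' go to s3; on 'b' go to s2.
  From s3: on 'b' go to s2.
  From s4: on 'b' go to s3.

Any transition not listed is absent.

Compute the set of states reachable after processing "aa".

{s1}

Start in {s1}.
Read 'a': {s1} → {s1}.
Read 'a': {s1} → {s1}.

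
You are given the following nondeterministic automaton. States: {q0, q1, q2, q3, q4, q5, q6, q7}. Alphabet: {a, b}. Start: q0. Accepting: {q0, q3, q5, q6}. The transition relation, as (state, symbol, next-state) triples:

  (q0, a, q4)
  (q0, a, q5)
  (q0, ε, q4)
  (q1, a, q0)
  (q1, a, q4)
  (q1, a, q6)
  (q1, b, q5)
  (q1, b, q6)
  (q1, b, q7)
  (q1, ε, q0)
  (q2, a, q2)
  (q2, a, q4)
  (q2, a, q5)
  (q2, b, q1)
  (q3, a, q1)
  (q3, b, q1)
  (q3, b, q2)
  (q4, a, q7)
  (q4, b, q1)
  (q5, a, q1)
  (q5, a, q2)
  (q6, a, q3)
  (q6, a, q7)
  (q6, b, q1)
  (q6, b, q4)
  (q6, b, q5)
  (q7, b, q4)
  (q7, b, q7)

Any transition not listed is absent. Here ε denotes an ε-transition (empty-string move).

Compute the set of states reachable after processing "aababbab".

{q0, q1, q2, q4, q5, q6, q7}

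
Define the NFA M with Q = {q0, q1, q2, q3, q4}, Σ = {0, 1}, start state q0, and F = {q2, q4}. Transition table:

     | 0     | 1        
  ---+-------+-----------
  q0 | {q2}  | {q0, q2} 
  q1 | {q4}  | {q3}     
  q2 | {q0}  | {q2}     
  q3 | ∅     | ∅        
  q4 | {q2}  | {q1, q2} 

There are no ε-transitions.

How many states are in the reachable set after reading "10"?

2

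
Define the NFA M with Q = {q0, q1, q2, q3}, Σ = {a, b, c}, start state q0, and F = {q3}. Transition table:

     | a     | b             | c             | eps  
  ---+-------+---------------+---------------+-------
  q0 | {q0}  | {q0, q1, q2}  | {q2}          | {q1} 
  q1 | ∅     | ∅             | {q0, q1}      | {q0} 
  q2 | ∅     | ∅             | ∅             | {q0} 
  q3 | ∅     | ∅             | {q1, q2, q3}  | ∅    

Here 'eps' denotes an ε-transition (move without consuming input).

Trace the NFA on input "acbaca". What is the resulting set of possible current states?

Start: ε-closure({q0}) = {q0, q1}.
Read 'a': {q0, q1} → {q0, q1}.
Read 'c': {q0, q1} → {q0, q1, q2}.
Read 'b': {q0, q1, q2} → {q0, q1, q2}.
Read 'a': {q0, q1, q2} → {q0, q1}.
Read 'c': {q0, q1} → {q0, q1, q2}.
Read 'a': {q0, q1, q2} → {q0, q1}.

{q0, q1}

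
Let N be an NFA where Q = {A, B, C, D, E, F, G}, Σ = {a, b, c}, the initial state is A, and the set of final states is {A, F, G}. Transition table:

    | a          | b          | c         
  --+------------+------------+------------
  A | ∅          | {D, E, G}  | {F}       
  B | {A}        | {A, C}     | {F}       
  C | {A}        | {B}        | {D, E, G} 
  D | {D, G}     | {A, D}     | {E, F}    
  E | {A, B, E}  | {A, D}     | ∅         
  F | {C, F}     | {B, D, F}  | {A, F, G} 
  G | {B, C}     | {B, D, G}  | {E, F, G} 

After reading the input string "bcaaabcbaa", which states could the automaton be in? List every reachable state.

Start in {A}.
Read 'b': A→{D, E, G}; now {D, E, G}.
Read 'c': D→{E, F}, E→∅, G→{E, F, G}; now {E, F, G}.
Read 'a': E→{A, B, E}, F→{C, F}, G→{B, C}; now {A, B, C, E, F}.
Read 'a': A→∅, B→{A}, C→{A}, E→{A, B, E}, F→{C, F}; now {A, B, C, E, F}.
Read 'a': A→∅, B→{A}, C→{A}, E→{A, B, E}, F→{C, F}; now {A, B, C, E, F}.
Read 'b': A→{D, E, G}, B→{A, C}, C→{B}, E→{A, D}, F→{B, D, F}; now {A, B, C, D, E, F, G}.
Read 'c': A→{F}, B→{F}, C→{D, E, G}, D→{E, F}, E→∅, F→{A, F, G}, G→{E, F, G}; now {A, D, E, F, G}.
Read 'b': A→{D, E, G}, D→{A, D}, E→{A, D}, F→{B, D, F}, G→{B, D, G}; now {A, B, D, E, F, G}.
Read 'a': A→∅, B→{A}, D→{D, G}, E→{A, B, E}, F→{C, F}, G→{B, C}; now {A, B, C, D, E, F, G}.
Read 'a': A→∅, B→{A}, C→{A}, D→{D, G}, E→{A, B, E}, F→{C, F}, G→{B, C}; now {A, B, C, D, E, F, G}.

{A, B, C, D, E, F, G}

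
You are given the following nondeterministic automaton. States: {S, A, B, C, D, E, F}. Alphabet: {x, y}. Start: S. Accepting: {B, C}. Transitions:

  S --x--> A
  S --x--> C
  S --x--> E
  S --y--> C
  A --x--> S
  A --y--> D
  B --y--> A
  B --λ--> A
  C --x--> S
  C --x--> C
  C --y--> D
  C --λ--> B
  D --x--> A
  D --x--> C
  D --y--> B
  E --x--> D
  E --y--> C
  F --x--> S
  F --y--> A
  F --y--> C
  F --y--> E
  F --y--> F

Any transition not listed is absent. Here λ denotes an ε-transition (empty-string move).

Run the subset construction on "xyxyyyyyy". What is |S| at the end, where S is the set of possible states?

3

Start in {S}.
Read 'x': S→{A, C, E}; union {A, C, E}; ε-closure = {A, B, C, E}.
Read 'y': A→{D}, B→{A}, C→{D}, E→{C}; union {A, C, D}; ε-closure = {A, B, C, D}.
Read 'x': A→{S}, B→∅, C→{S, C}, D→{A, C}; union {S, A, C}; ε-closure = {S, A, B, C}.
Read 'y': S→{C}, A→{D}, B→{A}, C→{D}; union {A, C, D}; ε-closure = {A, B, C, D}.
Read 'y': A→{D}, B→{A}, C→{D}, D→{B}; now {A, B, D}.
Read 'y': A→{D}, B→{A}, D→{B}; now {A, B, D}.
Read 'y': A→{D}, B→{A}, D→{B}; now {A, B, D}.
Read 'y': A→{D}, B→{A}, D→{B}; now {A, B, D}.
Read 'y': A→{D}, B→{A}, D→{B}; now {A, B, D}.
That set has 3 states.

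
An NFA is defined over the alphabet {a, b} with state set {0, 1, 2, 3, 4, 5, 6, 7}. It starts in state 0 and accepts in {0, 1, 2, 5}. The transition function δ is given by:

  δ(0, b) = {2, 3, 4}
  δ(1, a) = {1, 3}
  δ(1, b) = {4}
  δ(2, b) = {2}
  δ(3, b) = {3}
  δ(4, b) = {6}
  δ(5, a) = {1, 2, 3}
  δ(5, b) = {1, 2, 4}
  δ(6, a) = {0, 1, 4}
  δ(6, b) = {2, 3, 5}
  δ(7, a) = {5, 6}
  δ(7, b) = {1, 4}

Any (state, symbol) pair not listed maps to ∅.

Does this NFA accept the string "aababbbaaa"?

Start in {0}.
Read 'a': 0→∅; now ∅.
The set is empty and remains empty for the remaining 9 symbols.
The final set ∅ contains no accepting state.

No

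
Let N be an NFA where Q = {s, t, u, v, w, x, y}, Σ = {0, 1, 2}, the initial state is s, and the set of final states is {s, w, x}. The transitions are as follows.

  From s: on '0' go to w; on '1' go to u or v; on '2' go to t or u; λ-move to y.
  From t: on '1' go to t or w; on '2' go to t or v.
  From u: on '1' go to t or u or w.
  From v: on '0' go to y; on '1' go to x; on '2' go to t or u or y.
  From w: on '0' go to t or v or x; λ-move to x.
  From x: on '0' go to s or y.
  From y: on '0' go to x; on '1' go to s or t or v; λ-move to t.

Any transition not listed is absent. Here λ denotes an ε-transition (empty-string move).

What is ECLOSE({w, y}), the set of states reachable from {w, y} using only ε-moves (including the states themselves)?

Begin with {w, y}.
ε-move w → x; add x.
ε-move y → t; add t.

{t, w, x, y}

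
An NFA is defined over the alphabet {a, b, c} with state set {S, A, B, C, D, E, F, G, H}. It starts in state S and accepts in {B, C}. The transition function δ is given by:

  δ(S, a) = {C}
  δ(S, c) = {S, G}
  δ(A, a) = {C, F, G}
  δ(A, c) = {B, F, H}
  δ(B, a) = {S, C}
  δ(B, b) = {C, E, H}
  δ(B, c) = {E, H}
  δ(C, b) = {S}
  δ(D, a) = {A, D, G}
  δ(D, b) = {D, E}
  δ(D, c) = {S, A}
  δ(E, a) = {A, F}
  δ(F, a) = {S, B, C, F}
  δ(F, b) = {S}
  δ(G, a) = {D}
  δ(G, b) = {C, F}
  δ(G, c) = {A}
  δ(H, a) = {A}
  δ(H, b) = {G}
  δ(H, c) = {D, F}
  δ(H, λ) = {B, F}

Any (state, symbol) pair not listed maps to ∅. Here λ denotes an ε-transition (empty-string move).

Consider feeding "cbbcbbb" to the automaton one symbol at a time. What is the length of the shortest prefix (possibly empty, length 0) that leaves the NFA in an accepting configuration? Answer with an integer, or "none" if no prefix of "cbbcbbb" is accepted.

Start in {S}.
Read 'c': S→{S, G}; now {S, G}.
Read 'b': S→∅, G→{C, F}; now {C, F}.
None of the earlier sets intersect F, but {C, F} does.

2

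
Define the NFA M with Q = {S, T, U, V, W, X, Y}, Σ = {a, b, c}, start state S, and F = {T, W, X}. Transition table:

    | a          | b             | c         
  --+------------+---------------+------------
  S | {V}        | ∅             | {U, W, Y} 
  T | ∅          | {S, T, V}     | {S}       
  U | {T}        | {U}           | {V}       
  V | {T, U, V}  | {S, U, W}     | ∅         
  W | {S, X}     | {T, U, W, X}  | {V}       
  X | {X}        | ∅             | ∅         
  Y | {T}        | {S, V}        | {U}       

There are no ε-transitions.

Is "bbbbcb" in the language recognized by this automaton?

No

Start in {S}.
Read 'b': {S} → ∅.
The set is empty and remains empty for the remaining 5 symbols.
The final set ∅ contains no accepting state.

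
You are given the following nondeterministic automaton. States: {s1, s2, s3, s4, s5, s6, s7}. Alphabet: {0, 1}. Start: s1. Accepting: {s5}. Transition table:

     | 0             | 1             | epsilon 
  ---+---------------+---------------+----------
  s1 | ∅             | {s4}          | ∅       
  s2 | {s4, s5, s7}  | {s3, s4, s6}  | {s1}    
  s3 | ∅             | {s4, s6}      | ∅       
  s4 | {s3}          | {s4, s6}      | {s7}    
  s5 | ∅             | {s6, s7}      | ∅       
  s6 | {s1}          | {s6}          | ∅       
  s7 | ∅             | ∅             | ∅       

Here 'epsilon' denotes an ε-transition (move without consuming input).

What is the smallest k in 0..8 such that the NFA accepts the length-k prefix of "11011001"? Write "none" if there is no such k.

none

Start in {s1}.
Read '1': {s1} → {s4, s7}.
Read '1': {s4, s7} → {s4, s6, s7}.
Read '0': {s4, s6, s7} → {s1, s3}.
Read '1': {s1, s3} → {s4, s6, s7}.
Read '1': {s4, s6, s7} → {s4, s6, s7}.
Read '0': {s4, s6, s7} → {s1, s3}.
Read '0': {s1, s3} → ∅.
The set is empty and remains empty for the remaining 1 symbol.
No reachable set along the way intersects F.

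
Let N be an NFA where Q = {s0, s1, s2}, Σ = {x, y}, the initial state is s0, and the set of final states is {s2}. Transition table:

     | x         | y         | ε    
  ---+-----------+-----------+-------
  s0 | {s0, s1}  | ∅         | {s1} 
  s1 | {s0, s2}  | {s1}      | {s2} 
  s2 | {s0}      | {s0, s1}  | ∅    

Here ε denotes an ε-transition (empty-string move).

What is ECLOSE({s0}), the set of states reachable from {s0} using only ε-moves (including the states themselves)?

{s0, s1, s2}

Begin with {s0}.
ε-move s0 → s1; add s1.
ε-move s1 → s2; add s2.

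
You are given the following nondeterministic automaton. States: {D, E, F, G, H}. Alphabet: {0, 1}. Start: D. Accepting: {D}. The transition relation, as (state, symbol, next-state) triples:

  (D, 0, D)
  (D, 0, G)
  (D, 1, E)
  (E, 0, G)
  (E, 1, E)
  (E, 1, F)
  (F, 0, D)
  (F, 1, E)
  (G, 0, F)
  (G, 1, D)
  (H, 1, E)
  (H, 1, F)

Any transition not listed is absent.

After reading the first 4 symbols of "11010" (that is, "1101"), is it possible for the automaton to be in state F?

Start in {D}.
Read '1': {D} → {E}.
Read '1': {E} → {E, F}.
Read '0': {E, F} → {D, G}.
Read '1': {D, G} → {D, E}.
State F is not in {D, E}.

No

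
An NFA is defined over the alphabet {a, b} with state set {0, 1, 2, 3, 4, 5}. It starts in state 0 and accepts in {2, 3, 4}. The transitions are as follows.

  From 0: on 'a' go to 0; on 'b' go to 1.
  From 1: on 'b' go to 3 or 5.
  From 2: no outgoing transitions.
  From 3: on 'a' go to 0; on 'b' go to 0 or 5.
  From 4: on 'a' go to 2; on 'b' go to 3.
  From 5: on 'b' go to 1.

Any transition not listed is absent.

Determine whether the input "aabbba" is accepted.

Start in {0}.
Read 'a': 0→{0}; now {0}.
Read 'a': 0→{0}; now {0}.
Read 'b': 0→{1}; now {1}.
Read 'b': 1→{3, 5}; now {3, 5}.
Read 'b': 3→{0, 5}, 5→{1}; now {0, 1, 5}.
Read 'a': 0→{0}, 1→∅, 5→∅; now {0}.
The final set {0} contains no accepting state.

No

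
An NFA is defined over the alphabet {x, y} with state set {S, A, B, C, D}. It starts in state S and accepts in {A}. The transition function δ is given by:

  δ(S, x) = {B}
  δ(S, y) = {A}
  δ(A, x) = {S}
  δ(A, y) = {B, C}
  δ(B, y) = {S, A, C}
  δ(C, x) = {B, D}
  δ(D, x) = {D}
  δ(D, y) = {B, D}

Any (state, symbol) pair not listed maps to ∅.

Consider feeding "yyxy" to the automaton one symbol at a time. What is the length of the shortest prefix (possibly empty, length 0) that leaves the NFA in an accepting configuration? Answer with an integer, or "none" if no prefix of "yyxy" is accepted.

Start in {S}.
Read 'y': S→{A}; now {A}.
None of the earlier sets intersect F, but {A} does.

1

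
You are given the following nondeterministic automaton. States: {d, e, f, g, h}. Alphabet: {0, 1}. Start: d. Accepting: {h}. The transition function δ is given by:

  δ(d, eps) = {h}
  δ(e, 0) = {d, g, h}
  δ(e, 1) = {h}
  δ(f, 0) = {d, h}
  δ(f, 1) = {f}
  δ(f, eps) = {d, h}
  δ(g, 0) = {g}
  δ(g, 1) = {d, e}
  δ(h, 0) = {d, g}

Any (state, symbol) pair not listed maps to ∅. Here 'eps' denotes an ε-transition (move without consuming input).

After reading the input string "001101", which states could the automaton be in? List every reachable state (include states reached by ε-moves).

{d, e, h}

Start: ε-closure({d}) = {d, h}.
Read '0': {d, h} → {d, g, h}.
Read '0': {d, g, h} → {d, g, h}.
Read '1': {d, g, h} → {d, e, h}.
Read '1': {d, e, h} → {h}.
Read '0': {h} → {d, g, h}.
Read '1': {d, g, h} → {d, e, h}.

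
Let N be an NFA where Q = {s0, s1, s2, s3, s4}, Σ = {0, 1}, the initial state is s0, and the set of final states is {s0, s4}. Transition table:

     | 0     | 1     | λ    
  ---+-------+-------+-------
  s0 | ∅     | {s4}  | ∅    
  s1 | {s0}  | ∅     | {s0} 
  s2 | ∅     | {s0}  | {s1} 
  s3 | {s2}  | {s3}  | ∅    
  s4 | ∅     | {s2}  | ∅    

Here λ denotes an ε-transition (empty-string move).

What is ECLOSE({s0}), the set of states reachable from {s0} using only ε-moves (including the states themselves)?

{s0}

Begin with {s0}.
No ε-moves leave this set, so the closure equals the set itself.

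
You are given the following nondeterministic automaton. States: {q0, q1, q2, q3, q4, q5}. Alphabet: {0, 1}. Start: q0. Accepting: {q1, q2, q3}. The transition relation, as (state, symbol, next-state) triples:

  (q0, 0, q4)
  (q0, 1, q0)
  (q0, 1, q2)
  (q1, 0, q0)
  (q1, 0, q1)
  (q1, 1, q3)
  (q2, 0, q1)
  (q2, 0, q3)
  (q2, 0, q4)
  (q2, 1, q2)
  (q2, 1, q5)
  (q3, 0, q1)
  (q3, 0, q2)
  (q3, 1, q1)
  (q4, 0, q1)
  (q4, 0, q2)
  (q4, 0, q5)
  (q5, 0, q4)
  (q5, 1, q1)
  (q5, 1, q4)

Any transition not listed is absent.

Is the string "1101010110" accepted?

Yes

Start in {q0}.
Read '1': {q0} → {q0, q2}.
Read '1': {q0, q2} → {q0, q2, q5}.
Read '0': {q0, q2, q5} → {q1, q3, q4}.
Read '1': {q1, q3, q4} → {q1, q3}.
Read '0': {q1, q3} → {q0, q1, q2}.
Read '1': {q0, q1, q2} → {q0, q2, q3, q5}.
Read '0': {q0, q2, q3, q5} → {q1, q2, q3, q4}.
Read '1': {q1, q2, q3, q4} → {q1, q2, q3, q5}.
Read '1': {q1, q2, q3, q5} → {q1, q2, q3, q4, q5}.
Read '0': {q1, q2, q3, q4, q5} → {q0, q1, q2, q3, q4, q5}.
The final set {q0, q1, q2, q3, q4, q5} contains the accepting states q1, q2, q3.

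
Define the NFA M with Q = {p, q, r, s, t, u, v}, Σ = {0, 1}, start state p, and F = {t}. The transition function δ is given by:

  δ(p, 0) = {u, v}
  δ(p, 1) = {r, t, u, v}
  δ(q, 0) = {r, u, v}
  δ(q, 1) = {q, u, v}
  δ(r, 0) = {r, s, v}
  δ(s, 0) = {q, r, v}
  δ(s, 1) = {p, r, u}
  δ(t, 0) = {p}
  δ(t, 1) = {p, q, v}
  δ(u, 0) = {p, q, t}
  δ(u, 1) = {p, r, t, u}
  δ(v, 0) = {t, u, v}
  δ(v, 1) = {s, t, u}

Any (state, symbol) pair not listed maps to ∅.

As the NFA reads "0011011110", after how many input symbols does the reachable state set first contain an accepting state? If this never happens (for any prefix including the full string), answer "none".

Start in {p}.
Read '0': p→{u, v}; now {u, v}.
Read '0': u→{p, q, t}, v→{t, u, v}; now {p, q, t, u, v}.
None of the earlier sets intersect F, but {p, q, t, u, v} does.

2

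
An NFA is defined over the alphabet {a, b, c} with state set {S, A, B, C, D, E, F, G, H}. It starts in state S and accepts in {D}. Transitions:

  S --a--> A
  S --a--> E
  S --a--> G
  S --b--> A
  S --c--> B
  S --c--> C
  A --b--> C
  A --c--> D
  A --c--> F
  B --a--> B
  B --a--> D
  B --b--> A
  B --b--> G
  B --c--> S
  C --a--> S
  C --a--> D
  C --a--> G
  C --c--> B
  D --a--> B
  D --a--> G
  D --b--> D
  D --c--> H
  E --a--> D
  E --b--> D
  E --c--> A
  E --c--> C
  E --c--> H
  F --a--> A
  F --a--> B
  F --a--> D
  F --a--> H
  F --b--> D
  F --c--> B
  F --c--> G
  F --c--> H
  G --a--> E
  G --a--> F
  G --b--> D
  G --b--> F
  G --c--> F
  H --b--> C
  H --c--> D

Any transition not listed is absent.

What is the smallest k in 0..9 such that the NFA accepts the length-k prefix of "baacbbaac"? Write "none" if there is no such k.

Start in {S}.
Read 'b': {S} → {A}.
Read 'a': {A} → ∅.
The set is empty and remains empty for the remaining 7 symbols.
No reachable set along the way intersects F.

none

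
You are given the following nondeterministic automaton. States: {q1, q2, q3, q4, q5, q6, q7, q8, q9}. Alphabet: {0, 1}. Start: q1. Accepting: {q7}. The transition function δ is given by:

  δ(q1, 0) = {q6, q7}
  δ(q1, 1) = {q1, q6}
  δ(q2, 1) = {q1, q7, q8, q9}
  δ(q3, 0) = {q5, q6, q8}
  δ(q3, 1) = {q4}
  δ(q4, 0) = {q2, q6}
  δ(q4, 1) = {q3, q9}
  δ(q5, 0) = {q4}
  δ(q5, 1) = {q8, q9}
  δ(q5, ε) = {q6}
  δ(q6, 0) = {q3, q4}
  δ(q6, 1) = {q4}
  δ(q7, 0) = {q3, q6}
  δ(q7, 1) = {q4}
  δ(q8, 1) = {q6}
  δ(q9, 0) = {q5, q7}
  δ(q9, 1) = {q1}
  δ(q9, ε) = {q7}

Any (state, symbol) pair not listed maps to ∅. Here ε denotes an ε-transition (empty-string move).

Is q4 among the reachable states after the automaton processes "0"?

Start in {q1}.
Read '0': q1→{q6, q7}; now {q6, q7}.
State q4 is not in {q6, q7}.

No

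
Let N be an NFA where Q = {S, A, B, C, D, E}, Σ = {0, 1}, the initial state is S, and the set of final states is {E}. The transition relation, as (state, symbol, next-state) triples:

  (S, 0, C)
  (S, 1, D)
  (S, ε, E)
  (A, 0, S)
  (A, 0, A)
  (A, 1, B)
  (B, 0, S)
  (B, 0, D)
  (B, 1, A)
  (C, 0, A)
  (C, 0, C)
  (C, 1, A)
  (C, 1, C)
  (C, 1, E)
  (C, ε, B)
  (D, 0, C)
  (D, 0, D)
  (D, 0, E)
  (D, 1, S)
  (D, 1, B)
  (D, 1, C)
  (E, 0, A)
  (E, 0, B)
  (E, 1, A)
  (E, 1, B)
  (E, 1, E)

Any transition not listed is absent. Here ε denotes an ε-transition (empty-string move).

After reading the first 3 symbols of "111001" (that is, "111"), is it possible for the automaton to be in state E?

Yes

Start: ε-closure({S}) = {S, E}.
Read '1': {S, E} → {A, B, D, E}.
Read '1': {A, B, D, E} → {S, A, B, C, E}.
Read '1': {S, A, B, C, E} → {A, B, C, D, E}.
State E is in {A, B, C, D, E}.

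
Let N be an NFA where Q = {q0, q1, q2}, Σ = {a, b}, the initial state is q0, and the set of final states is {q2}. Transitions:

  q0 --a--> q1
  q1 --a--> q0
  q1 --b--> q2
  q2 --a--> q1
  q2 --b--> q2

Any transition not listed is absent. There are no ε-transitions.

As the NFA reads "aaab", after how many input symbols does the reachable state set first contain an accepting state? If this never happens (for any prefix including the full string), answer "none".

Start in {q0}.
Read 'a': q0→{q1}; now {q1}.
Read 'a': q1→{q0}; now {q0}.
Read 'a': q0→{q1}; now {q1}.
Read 'b': q1→{q2}; now {q2}.
None of the earlier sets intersect F, but {q2} does.

4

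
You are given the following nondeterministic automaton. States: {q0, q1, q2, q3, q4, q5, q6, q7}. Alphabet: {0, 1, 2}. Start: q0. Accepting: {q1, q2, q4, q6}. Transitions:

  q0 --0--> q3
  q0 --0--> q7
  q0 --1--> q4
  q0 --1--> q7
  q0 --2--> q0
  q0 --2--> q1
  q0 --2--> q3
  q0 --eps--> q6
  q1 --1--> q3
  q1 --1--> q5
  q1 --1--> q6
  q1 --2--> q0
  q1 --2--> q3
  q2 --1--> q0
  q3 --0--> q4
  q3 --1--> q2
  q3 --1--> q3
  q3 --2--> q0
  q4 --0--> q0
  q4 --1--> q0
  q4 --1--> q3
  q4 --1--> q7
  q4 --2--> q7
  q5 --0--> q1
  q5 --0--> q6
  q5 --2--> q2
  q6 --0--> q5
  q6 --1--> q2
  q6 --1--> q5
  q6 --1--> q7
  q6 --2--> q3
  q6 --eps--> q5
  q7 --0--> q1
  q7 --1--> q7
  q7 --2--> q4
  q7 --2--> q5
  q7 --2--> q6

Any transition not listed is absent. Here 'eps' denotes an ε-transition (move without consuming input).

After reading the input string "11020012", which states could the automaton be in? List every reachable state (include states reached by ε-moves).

{q0, q1, q2, q3, q4, q5, q6, q7}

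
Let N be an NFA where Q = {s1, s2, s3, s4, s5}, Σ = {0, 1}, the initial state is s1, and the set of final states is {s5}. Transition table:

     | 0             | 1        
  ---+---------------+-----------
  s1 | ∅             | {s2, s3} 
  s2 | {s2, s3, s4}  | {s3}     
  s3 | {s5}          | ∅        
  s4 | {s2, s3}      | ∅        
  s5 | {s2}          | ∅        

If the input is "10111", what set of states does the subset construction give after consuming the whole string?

Start in {s1}.
Read '1': s1→{s2, s3}; now {s2, s3}.
Read '0': s2→{s2, s3, s4}, s3→{s5}; now {s2, s3, s4, s5}.
Read '1': s2→{s3}, s3→∅, s4→∅, s5→∅; now {s3}.
Read '1': s3→∅; now ∅.
The set is empty and remains empty for the remaining 1 symbol.

∅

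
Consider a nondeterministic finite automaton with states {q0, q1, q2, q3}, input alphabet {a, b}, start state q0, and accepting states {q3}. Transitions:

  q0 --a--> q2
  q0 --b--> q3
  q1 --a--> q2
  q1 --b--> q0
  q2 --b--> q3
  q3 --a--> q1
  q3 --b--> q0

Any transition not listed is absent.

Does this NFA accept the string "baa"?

No

Start in {q0}.
Read 'b': {q0} → {q3}.
Read 'a': {q3} → {q1}.
Read 'a': {q1} → {q2}.
The final set {q2} contains no accepting state.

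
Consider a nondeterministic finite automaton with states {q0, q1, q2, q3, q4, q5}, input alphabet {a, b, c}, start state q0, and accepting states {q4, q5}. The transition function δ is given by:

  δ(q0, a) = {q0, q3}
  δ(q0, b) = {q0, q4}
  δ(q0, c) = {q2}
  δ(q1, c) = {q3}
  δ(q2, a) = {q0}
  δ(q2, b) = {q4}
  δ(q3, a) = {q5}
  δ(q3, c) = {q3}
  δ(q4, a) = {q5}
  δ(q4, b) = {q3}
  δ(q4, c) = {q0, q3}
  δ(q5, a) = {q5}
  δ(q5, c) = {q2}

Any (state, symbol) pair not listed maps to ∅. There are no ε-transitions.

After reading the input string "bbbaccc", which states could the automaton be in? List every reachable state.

{q3}

Start in {q0}.
Read 'b': q0→{q0, q4}; now {q0, q4}.
Read 'b': q0→{q0, q4}, q4→{q3}; now {q0, q3, q4}.
Read 'b': q0→{q0, q4}, q3→∅, q4→{q3}; now {q0, q3, q4}.
Read 'a': q0→{q0, q3}, q3→{q5}, q4→{q5}; now {q0, q3, q5}.
Read 'c': q0→{q2}, q3→{q3}, q5→{q2}; now {q2, q3}.
Read 'c': q2→∅, q3→{q3}; now {q3}.
Read 'c': q3→{q3}; now {q3}.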